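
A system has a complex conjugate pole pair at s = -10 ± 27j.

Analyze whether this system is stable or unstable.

Real part of poles is -10 (< 0, left half-plane). Stable.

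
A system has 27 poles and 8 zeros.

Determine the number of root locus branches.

Root locus has n branches where n = number of poles = 27.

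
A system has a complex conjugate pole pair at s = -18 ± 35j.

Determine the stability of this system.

Real part of poles is -18 (< 0, left half-plane). Stable.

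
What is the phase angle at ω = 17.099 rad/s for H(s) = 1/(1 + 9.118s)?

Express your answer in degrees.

Phase = -arctan(ωτ) = -arctan(17.099 × 9.118) = -89.6°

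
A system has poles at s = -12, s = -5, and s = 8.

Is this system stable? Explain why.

Pole(s) at s = 8 are not in the left half-plane. System is unstable.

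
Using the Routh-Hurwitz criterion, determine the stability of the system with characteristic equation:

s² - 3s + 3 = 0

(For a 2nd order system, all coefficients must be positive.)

Coefficients: 1, -3, 3. b=-3 not positive, so system is unstable.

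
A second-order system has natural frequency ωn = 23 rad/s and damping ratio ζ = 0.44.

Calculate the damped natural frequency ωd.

ωd = ωn√(1 - ζ²) = 23√(1 - 0.44²) = 20.65 rad/s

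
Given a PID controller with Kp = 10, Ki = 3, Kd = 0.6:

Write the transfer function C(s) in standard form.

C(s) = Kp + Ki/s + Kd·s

Substituting values: C(s) = 10 + 3/s + 0.6s = (0.6s² + 10s + 3)/s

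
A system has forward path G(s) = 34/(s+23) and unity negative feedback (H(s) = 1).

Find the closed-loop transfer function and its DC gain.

T(s) = G/(1+GH) = [34/(s+23)] / [1 + 34/(s+23)] = 34/(s+23+34) = 34/(s+57). DC gain = 34/57 = 0.5965.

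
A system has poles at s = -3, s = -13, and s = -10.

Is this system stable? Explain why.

All poles are in the left half-plane. System is stable.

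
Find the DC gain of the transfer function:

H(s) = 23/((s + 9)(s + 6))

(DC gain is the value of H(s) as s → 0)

DC gain = H(0) = 23/(9 × 6) = 23/54 = 0.4259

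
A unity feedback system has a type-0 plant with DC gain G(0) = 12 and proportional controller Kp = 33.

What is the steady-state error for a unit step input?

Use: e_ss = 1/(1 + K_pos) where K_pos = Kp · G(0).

K_pos = Kp · G(0) = 33 × 12 = 396. e_ss = 1/(1 + 396) = 0.0025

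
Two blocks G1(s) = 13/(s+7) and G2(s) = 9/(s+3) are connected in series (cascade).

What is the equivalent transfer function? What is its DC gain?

Series: multiply transfer functions. G_eq = 13/(s+7) × 9/(s+3) = 117/((s+7)(s+3)). DC gain = 117/(7×3) = 5.5714.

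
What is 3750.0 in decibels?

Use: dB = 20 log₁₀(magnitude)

dB = 20 log₁₀(3750.0) = 71.5 dB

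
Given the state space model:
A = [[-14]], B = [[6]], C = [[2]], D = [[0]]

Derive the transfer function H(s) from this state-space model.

(sI - A)⁻¹ = 1/(s + 14). H(s) = 2 × 6/(s + 14) + 0 = 12/(s + 14).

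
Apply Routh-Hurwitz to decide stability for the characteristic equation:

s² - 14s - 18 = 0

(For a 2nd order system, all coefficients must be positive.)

Coefficients: 1, -14, -18. b=-14, c=-18 not positive, so system is unstable.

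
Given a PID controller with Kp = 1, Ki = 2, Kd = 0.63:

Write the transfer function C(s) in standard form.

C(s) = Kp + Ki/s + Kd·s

Substituting values: C(s) = 1 + 2/s + 0.63s = (0.63s² + s + 2)/s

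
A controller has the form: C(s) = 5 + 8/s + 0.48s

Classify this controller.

This is a Proportional-Integral-Derivative (PID) controller.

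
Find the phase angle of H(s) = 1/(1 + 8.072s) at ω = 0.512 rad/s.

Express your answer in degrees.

Phase = -arctan(ωτ) = -arctan(0.512 × 8.072) = -76.4°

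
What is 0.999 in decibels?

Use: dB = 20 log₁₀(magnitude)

dB = 20 log₁₀(0.999) = -0.0 dB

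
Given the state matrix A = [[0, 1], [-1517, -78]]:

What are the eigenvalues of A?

det(A - λI) = λ² - (-78)λ + 1517 = (λ - (-41))(λ - (-37)). Eigenvalues: -41, -37.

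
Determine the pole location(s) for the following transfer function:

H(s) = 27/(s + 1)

Pole is where denominator = 0: s + 1 = 0, so s = -1.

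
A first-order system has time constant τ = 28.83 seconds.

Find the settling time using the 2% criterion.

For first-order system, 2% settling time ≈ 4τ = 4 × 28.83 = 115.32 s.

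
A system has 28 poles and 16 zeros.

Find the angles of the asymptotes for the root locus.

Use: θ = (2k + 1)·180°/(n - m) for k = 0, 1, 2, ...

n - m = 28 - 16 = 12. Angles: θk = (2k + 1)·180°/12 = 15°, 45°, 75°, 105°, 135°, 165°, 195°, 225°, 255°, 285°, 315°, 345°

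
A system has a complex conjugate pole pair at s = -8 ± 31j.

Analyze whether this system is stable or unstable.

Real part of poles is -8 (< 0, left half-plane). Stable.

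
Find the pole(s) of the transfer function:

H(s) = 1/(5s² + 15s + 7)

Discriminant = 15² - 4×5×7 = 225 - 140 = 85 > 0, so two distinct real poles. Using quadratic formula: s = (-15 ± √85)/(2×5) = (-15 ± √85)/10, with √85 ≈ 9.2195. s₁ ≈ -0.5780, s₂ ≈ -2.4220. Poles: s₁ = -0.5780, s₂ = -2.4220.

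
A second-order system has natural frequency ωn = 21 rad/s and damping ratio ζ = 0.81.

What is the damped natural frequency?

ωd = ωn√(1 - ζ²) = 21√(1 - 0.81²) = 12.32 rad/s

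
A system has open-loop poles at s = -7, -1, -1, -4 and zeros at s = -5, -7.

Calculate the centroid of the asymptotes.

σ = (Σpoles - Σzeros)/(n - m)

σ = (Σpoles - Σzeros)/(n - m) = (-13 - (-12))/(4 - 2) = -1/2 = -0.5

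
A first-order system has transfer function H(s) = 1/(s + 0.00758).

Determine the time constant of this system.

For H(s) = 1/(s + 1/τ), the pole is at -1/τ = -0.00758, so τ = 1/0.00758 = 131.9 s.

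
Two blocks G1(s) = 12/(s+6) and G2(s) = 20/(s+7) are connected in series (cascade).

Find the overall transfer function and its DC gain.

Series: multiply transfer functions. G_eq = 12/(s+6) × 20/(s+7) = 240/((s+6)(s+7)). DC gain = 240/(6×7) = 5.7143.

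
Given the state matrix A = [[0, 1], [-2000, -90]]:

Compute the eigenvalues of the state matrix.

det(A - λI) = λ² - (-90)λ + 2000 = (λ - (-40))(λ - (-50)). Eigenvalues: -40, -50.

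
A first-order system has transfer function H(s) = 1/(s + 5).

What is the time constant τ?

For H(s) = 1/(s + 1/τ), the pole is at -1/τ = -5, so τ = 1/5 = 0.2 s.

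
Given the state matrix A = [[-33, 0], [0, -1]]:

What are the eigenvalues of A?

For diagonal matrix, eigenvalues are diagonal entries: λ₁ = -33, λ₂ = -1.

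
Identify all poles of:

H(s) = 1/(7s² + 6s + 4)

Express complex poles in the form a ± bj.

Discriminant = 6² - 4×7×4 = 36 - 112 = -76 < 0, so the poles are a complex conjugate pair s = (-6 ± j√76)/(2×7). Real part = -6/(2×7) = -6/14 ≈ -0.4286; imaginary part = ±√76/(2×7) ≈ 0.6227. Poles: s = -0.4286 ± 0.6227j.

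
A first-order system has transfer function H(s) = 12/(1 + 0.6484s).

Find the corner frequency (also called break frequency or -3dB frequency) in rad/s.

Corner frequency = 1/τ = 1/0.6484 = 1.542 rad/s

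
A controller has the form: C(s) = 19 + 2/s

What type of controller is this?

This is a Proportional-Integral (PI) controller.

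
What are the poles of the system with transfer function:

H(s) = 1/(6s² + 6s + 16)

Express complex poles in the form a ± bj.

Discriminant = 6² - 4×6×16 = 36 - 384 = -348 < 0, so the poles are a complex conjugate pair s = (-6 ± j√348)/(2×6). Real part = -6/(2×6) = -6/12 = -0.5; imaginary part = ±√348/(2×6) ≈ 1.5546. Poles: s = -0.5 ± 1.5546j.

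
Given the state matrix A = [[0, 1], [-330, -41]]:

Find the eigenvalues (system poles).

det(A - λI) = λ² - (-41)λ + 330 = (λ - (-30))(λ - (-11)). Eigenvalues: -30, -11.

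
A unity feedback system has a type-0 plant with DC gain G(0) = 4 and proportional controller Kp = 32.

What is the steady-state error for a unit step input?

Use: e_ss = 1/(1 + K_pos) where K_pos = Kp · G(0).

K_pos = Kp · G(0) = 32 × 4 = 128. e_ss = 1/(1 + 128) = 0.0078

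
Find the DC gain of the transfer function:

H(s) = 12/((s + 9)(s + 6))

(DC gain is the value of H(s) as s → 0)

DC gain = H(0) = 12/(9 × 6) = 12/54 = 0.2222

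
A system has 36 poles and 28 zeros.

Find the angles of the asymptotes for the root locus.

n - m = 36 - 28 = 8. Angles: θk = (2k + 1)·180°/8 = 22.5°, 67.5°, 112.5°, 157.5°, 202.5°, 247.5°, 292.5°, 337.5°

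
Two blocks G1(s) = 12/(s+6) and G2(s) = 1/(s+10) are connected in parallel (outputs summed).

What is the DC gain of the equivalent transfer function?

Parallel: G_eq = G1 + G2. DC gain = G1(0) + G2(0) = 12/6 + 1/10 = 2 + 0.1 = 2.1.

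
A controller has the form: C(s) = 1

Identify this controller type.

This is a Proportional (P) controller.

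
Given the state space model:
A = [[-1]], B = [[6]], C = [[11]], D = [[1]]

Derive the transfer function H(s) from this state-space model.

(sI - A)⁻¹ = 1/(s + 1). H(s) = 11×6/(s + 1) + 1 = (s + 67)/(s + 1).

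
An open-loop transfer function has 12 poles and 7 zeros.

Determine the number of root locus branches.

Root locus has n branches where n = number of poles = 12.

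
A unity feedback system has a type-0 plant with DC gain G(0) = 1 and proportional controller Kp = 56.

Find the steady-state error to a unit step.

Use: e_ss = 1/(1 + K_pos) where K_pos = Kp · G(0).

K_pos = Kp · G(0) = 56 × 1 = 56. e_ss = 1/(1 + 56) = 0.0175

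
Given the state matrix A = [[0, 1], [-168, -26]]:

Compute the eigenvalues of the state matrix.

det(A - λI) = λ² - (-26)λ + 168 = (λ - (-14))(λ - (-12)). Eigenvalues: -14, -12.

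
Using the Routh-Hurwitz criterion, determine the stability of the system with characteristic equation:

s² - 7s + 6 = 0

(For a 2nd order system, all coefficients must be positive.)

Coefficients: 1, -7, 6. b=-7 not positive, so system is unstable.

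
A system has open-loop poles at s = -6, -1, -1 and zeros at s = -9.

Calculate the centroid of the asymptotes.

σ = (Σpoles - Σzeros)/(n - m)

σ = (Σpoles - Σzeros)/(n - m) = (-8 - (-9))/(3 - 1) = 1/2 = 0.5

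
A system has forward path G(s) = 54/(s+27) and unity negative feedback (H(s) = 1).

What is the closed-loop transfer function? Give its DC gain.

T(s) = G/(1+GH) = [54/(s+27)] / [1 + 54/(s+27)] = 54/(s+27+54) = 54/(s+81). DC gain = 54/81 = 0.6667.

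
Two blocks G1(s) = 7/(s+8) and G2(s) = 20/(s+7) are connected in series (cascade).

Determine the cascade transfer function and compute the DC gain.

Series: multiply transfer functions. G_eq = 7/(s+8) × 20/(s+7) = 140/((s+8)(s+7)). DC gain = 140/(8×7) = 2.5.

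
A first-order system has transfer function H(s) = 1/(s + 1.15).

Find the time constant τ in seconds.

For H(s) = 1/(s + 1/τ), the pole is at -1/τ = -1.15, so τ = 1/1.15 = 0.8696 s.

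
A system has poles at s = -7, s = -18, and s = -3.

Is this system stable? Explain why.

All poles are in the left half-plane. System is stable.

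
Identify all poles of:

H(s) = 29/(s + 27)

Pole is where denominator = 0: s + 27 = 0, so s = -27.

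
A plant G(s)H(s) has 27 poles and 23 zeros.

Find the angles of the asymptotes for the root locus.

n - m = 27 - 23 = 4. Angles: θk = (2k + 1)·180°/4 = 45°, 135°, 225°, 315°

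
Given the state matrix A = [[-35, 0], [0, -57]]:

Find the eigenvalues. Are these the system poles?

For diagonal matrix, eigenvalues are diagonal entries: λ₁ = -35, λ₂ = -57. Eigenvalues of A = system poles.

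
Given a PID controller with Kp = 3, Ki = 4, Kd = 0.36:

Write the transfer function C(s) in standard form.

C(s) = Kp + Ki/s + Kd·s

Substituting values: C(s) = 3 + 4/s + 0.36s = (0.36s² + 3s + 4)/s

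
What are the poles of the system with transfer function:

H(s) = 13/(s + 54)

Pole is where denominator = 0: s + 54 = 0, so s = -54.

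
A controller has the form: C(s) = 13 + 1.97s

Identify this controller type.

This is a Proportional-Derivative (PD) controller.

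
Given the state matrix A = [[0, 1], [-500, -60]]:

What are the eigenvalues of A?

det(A - λI) = λ² - (-60)λ + 500 = (λ - (-10))(λ - (-50)). Eigenvalues: -10, -50.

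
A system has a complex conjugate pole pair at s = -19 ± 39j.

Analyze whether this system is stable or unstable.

Real part of poles is -19 (< 0, left half-plane). Stable.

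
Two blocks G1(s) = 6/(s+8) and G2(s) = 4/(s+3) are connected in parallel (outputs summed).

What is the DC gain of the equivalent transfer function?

Parallel: G_eq = G1 + G2. DC gain = G1(0) + G2(0) = 6/8 + 4/3 = 0.75 + 1.3333 = 2.0833.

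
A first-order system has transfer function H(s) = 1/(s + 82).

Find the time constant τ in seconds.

For H(s) = 1/(s + 1/τ), the pole is at -1/τ = -82, so τ = 1/82 = 0.0122 s.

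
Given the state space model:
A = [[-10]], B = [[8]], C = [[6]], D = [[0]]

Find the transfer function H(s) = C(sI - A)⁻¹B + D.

(sI - A)⁻¹ = 1/(s + 10). H(s) = 6 × 8/(s + 10) + 0 = 48/(s + 10).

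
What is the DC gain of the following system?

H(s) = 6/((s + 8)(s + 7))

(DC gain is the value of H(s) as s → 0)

DC gain = H(0) = 6/(8 × 7) = 6/56 = 0.1071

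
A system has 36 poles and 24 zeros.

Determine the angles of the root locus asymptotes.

n - m = 36 - 24 = 12. Angles: θk = (2k + 1)·180°/12 = 15°, 45°, 75°, 105°, 135°, 165°, 195°, 225°, 255°, 285°, 315°, 345°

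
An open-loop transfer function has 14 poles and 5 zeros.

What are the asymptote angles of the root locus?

n - m = 14 - 5 = 9. Angles: θk = (2k + 1)·180°/9 = 20°, 60°, 100°, 140°, 180°, 220°, 260°, 300°, 340°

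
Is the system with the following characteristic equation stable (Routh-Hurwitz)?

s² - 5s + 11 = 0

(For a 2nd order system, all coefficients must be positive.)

Coefficients: 1, -5, 11. b=-5 not positive, so system is unstable.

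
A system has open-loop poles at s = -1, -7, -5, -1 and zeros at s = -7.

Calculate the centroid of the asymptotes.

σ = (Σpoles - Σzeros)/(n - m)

σ = (Σpoles - Σzeros)/(n - m) = (-14 - (-7))/(4 - 1) = -7/3 = -2.33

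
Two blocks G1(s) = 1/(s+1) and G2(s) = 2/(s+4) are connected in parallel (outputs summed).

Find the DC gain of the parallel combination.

Parallel: G_eq = G1 + G2. DC gain = G1(0) + G2(0) = 1/1 + 2/4 = 1 + 0.5 = 1.5.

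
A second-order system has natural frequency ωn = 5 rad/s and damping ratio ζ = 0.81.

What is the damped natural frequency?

ωd = ωn√(1 - ζ²) = 5√(1 - 0.81²) = 2.93 rad/s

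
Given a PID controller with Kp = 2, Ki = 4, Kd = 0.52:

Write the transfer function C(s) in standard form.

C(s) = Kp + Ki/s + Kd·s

Substituting values: C(s) = 2 + 4/s + 0.52s = (0.52s² + 2s + 4)/s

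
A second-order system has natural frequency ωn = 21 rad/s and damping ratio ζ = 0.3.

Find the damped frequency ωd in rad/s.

ωd = ωn√(1 - ζ²) = 21√(1 - 0.3²) = 20.03 rad/s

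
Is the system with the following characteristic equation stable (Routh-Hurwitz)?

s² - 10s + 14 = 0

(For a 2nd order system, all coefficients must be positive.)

Coefficients: 1, -10, 14. b=-10 not positive, so system is unstable.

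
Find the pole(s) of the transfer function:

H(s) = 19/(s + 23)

Pole is where denominator = 0: s + 23 = 0, so s = -23.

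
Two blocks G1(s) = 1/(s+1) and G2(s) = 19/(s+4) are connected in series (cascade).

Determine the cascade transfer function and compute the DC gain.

Series: multiply transfer functions. G_eq = 1/(s+1) × 19/(s+4) = 19/((s+1)(s+4)). DC gain = 19/(1×4) = 4.75.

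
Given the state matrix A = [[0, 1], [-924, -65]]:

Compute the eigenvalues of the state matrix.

det(A - λI) = λ² - (-65)λ + 924 = (λ - (-44))(λ - (-21)). Eigenvalues: -44, -21.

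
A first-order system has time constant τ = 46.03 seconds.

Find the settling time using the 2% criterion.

For first-order system, 2% settling time ≈ 4τ = 4 × 46.03 = 184.12 s.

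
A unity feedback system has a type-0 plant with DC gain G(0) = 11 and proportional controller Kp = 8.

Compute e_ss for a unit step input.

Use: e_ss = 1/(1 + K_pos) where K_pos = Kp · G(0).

K_pos = Kp · G(0) = 8 × 11 = 88. e_ss = 1/(1 + 88) = 0.0112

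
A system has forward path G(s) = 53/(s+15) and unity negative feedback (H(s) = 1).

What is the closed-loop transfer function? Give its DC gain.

T(s) = G/(1+GH) = [53/(s+15)] / [1 + 53/(s+15)] = 53/(s+15+53) = 53/(s+68). DC gain = 53/68 = 0.7794.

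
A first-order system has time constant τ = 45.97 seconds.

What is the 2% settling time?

For first-order system, 2% settling time ≈ 4τ = 4 × 45.97 = 183.88 s.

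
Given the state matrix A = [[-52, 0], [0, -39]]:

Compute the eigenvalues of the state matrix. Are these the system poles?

For diagonal matrix, eigenvalues are diagonal entries: λ₁ = -52, λ₂ = -39. Eigenvalues of A = system poles.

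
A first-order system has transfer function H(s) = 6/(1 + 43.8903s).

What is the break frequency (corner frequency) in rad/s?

Corner frequency = 1/τ = 1/43.8903 = 0.023 rad/s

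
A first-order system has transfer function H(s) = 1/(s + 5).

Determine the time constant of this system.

For H(s) = 1/(s + 1/τ), the pole is at -1/τ = -5, so τ = 1/5 = 0.2 s.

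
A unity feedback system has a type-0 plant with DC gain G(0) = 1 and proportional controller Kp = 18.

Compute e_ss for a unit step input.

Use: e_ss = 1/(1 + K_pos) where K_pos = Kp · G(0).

K_pos = Kp · G(0) = 18 × 1 = 18. e_ss = 1/(1 + 18) = 0.0526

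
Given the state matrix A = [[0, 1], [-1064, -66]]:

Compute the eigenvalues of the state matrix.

det(A - λI) = λ² - (-66)λ + 1064 = (λ - (-38))(λ - (-28)). Eigenvalues: -38, -28.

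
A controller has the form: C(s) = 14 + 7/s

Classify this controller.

This is a Proportional-Integral (PI) controller.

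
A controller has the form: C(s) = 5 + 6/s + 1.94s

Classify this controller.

This is a Proportional-Integral-Derivative (PID) controller.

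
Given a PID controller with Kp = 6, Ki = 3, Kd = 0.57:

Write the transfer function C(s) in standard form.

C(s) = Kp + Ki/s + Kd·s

Substituting values: C(s) = 6 + 3/s + 0.57s = (0.57s² + 6s + 3)/s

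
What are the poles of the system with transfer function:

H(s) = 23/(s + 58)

Pole is where denominator = 0: s + 58 = 0, so s = -58.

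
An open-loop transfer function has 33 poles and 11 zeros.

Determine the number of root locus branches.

Root locus has n branches where n = number of poles = 33.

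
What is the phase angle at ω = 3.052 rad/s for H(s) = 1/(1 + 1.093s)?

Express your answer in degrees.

Phase = -arctan(ωτ) = -arctan(3.052 × 1.093) = -73.3°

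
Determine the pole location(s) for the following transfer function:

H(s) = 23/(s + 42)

Pole is where denominator = 0: s + 42 = 0, so s = -42.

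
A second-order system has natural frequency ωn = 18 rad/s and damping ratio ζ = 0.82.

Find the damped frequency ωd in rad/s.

ωd = ωn√(1 - ζ²) = 18√(1 - 0.82²) = 10.3 rad/s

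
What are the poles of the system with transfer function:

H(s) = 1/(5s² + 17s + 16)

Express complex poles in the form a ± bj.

Discriminant = 17² - 4×5×16 = 289 - 320 = -31 < 0, so the poles are a complex conjugate pair s = (-17 ± j√31)/(2×5). Real part = -17/(2×5) = -17/10 = -1.7; imaginary part = ±√31/(2×5) ≈ 0.5568. Poles: s = -1.7 ± 0.5568j.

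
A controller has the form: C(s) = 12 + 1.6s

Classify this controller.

This is a Proportional-Derivative (PD) controller.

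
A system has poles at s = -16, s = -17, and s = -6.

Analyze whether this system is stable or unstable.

All poles are in the left half-plane. System is stable.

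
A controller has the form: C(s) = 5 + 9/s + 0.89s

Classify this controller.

This is a Proportional-Integral-Derivative (PID) controller.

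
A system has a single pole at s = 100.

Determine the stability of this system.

Pole at s = 100 is in the right half-plane. Unstable.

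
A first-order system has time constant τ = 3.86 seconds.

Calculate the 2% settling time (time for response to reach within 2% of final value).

For first-order system, 2% settling time ≈ 4τ = 4 × 3.86 = 15.44 s.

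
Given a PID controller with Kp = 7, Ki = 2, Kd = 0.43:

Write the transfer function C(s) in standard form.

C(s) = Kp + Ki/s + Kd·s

Substituting values: C(s) = 7 + 2/s + 0.43s = (0.43s² + 7s + 2)/s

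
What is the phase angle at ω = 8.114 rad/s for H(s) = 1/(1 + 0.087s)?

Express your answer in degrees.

Phase = -arctan(ωτ) = -arctan(8.114 × 0.087) = -35.2°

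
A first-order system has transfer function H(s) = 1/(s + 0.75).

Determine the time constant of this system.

For H(s) = 1/(s + 1/τ), the pole is at -1/τ = -0.75, so τ = 1/0.75 = 1.3333 s.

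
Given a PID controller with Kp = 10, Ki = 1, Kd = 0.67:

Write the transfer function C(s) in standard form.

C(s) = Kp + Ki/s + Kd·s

Substituting values: C(s) = 10 + 1/s + 0.67s = (0.67s² + 10s + 1)/s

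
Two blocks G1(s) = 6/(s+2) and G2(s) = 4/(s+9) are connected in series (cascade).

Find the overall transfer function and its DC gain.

Series: multiply transfer functions. G_eq = 6/(s+2) × 4/(s+9) = 24/((s+2)(s+9)). DC gain = 24/(2×9) = 1.3333.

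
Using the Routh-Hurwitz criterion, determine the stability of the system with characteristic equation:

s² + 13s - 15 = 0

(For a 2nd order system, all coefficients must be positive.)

Coefficients: 1, 13, -15. c=-15 not positive, so system is unstable.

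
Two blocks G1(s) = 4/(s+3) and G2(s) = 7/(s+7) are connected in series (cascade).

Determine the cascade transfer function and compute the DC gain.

Series: multiply transfer functions. G_eq = 4/(s+3) × 7/(s+7) = 28/((s+3)(s+7)). DC gain = 28/(3×7) = 1.3333.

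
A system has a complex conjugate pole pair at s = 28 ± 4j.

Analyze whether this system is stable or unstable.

Real part of poles is 28 (> 0, right half-plane). Unstable.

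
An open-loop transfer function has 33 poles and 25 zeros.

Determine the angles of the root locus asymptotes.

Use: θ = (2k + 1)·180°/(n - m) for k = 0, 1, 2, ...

n - m = 33 - 25 = 8. Angles: θk = (2k + 1)·180°/8 = 22.5°, 67.5°, 112.5°, 157.5°, 202.5°, 247.5°, 292.5°, 337.5°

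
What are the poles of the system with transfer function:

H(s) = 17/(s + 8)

Pole is where denominator = 0: s + 8 = 0, so s = -8.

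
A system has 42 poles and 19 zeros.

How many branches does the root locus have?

Root locus has n branches where n = number of poles = 42.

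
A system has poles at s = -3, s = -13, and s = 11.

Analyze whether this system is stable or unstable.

Pole(s) at s = 11 are not in the left half-plane. System is unstable.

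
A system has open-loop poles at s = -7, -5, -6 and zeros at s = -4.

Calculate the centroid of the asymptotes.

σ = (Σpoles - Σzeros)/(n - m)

σ = (Σpoles - Σzeros)/(n - m) = (-18 - (-4))/(3 - 1) = -14/2 = -7.0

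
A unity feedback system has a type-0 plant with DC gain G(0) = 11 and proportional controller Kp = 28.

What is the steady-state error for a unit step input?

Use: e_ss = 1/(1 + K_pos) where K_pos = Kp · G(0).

K_pos = Kp · G(0) = 28 × 11 = 308. e_ss = 1/(1 + 308) = 0.0032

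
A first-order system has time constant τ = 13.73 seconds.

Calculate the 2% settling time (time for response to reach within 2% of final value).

For first-order system, 2% settling time ≈ 4τ = 4 × 13.73 = 54.92 s.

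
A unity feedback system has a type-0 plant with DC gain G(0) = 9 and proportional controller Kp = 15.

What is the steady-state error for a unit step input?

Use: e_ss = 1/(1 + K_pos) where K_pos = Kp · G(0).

K_pos = Kp · G(0) = 15 × 9 = 135. e_ss = 1/(1 + 135) = 0.0074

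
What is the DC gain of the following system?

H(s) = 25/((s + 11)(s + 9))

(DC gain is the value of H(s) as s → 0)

DC gain = H(0) = 25/(11 × 9) = 25/99 = 0.2525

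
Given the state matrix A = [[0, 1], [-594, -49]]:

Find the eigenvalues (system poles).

det(A - λI) = λ² - (-49)λ + 594 = (λ - (-22))(λ - (-27)). Eigenvalues: -22, -27.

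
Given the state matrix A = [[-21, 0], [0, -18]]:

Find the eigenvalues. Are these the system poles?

For diagonal matrix, eigenvalues are diagonal entries: λ₁ = -21, λ₂ = -18. Eigenvalues of A = system poles.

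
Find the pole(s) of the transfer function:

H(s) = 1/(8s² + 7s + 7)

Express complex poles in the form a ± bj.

Discriminant = 7² - 4×8×7 = 49 - 224 = -175 < 0, so the poles are a complex conjugate pair s = (-7 ± j√175)/(2×8). Real part = -7/(2×8) = -7/16 = -0.4375; imaginary part = ±√175/(2×8) ≈ 0.8268. Poles: s = -0.4375 ± 0.8268j.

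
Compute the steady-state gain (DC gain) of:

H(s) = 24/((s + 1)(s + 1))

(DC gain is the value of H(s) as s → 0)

DC gain = H(0) = 24/(1 × 1) = 24/1 = 24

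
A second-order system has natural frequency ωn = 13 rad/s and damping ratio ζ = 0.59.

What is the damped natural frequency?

ωd = ωn√(1 - ζ²) = 13√(1 - 0.59²) = 10.5 rad/s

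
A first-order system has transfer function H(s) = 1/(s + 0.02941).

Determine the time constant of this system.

For H(s) = 1/(s + 1/τ), the pole is at -1/τ = -0.02941, so τ = 1/0.02941 = 34 s.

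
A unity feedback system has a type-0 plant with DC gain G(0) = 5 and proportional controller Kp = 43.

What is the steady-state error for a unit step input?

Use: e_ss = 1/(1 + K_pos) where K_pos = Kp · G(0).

K_pos = Kp · G(0) = 43 × 5 = 215. e_ss = 1/(1 + 215) = 0.0046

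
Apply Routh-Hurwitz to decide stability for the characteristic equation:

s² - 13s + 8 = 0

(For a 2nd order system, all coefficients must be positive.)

Coefficients: 1, -13, 8. b=-13 not positive, so system is unstable.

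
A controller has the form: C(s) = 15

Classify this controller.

This is a Proportional (P) controller.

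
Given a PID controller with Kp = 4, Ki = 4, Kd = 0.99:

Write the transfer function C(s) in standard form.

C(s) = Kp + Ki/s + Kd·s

Substituting values: C(s) = 4 + 4/s + 0.99s = (0.99s² + 4s + 4)/s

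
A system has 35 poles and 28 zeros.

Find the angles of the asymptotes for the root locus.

n - m = 35 - 28 = 7. Angles: θk = (2k + 1)·180°/7 = 25.71°, 77.14°, 128.57°, 180°, 231.43°, 282.86°, 334.29°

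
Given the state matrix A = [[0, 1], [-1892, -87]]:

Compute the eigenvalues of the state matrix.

det(A - λI) = λ² - (-87)λ + 1892 = (λ - (-44))(λ - (-43)). Eigenvalues: -44, -43.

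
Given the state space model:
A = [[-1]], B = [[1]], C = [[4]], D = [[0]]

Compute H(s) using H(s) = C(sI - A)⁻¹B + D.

(sI - A)⁻¹ = 1/(s + 1). H(s) = 4 × 1/(s + 1) + 0 = 4/(s + 1).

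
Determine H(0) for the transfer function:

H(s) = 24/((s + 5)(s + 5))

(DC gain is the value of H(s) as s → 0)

DC gain = H(0) = 24/(5 × 5) = 24/25 = 0.96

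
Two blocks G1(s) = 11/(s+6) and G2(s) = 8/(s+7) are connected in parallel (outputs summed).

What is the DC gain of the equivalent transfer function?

Parallel: G_eq = G1 + G2. DC gain = G1(0) + G2(0) = 11/6 + 8/7 = 1.8333 + 1.1429 = 2.9762.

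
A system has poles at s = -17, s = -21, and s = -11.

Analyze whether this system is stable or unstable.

All poles are in the left half-plane. System is stable.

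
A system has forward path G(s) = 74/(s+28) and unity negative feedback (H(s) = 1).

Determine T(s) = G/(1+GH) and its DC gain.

T(s) = G/(1+GH) = [74/(s+28)] / [1 + 74/(s+28)] = 74/(s+28+74) = 74/(s+102). DC gain = 74/102 = 0.7255.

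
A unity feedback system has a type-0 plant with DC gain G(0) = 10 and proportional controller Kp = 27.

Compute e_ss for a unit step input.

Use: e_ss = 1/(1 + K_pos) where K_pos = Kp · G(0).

K_pos = Kp · G(0) = 27 × 10 = 270. e_ss = 1/(1 + 270) = 0.0037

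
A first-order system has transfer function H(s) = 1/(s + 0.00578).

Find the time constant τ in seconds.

For H(s) = 1/(s + 1/τ), the pole is at -1/τ = -0.00578, so τ = 1/0.00578 = 173 s.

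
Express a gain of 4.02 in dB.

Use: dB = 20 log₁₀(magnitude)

dB = 20 log₁₀(4.02) = 12.1 dB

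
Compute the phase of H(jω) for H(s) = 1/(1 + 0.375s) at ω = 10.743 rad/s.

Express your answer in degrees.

Phase = -arctan(ωτ) = -arctan(10.743 × 0.375) = -76.1°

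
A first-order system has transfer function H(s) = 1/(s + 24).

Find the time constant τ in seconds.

For H(s) = 1/(s + 1/τ), the pole is at -1/τ = -24, so τ = 1/24 = 0.0417 s.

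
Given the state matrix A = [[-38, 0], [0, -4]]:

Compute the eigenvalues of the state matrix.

For diagonal matrix, eigenvalues are diagonal entries: λ₁ = -38, λ₂ = -4.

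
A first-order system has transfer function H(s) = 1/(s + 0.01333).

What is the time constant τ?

For H(s) = 1/(s + 1/τ), the pole is at -1/τ = -0.01333, so τ = 1/0.01333 = 75.02 s.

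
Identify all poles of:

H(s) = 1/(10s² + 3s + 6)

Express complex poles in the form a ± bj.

Discriminant = 3² - 4×10×6 = 9 - 240 = -231 < 0, so the poles are a complex conjugate pair s = (-3 ± j√231)/(2×10). Real part = -3/(2×10) = -3/20 = -0.15; imaginary part = ±√231/(2×10) ≈ 0.7599. Poles: s = -0.15 ± 0.7599j.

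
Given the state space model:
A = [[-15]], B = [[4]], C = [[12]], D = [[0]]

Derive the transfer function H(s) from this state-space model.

(sI - A)⁻¹ = 1/(s + 15). H(s) = 12 × 4/(s + 15) + 0 = 48/(s + 15).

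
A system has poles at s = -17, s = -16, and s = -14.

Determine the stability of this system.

All poles are in the left half-plane. System is stable.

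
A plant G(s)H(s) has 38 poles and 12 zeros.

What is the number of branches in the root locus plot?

Root locus has n branches where n = number of poles = 38.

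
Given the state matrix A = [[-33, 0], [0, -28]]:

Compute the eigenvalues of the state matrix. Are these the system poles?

For diagonal matrix, eigenvalues are diagonal entries: λ₁ = -33, λ₂ = -28. Eigenvalues of A = system poles.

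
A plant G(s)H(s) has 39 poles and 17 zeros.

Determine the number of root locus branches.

Root locus has n branches where n = number of poles = 39.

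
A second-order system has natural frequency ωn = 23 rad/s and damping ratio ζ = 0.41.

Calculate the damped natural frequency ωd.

ωd = ωn√(1 - ζ²) = 23√(1 - 0.41²) = 20.98 rad/s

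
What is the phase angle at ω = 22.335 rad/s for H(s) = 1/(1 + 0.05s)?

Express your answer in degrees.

Phase = -arctan(ωτ) = -arctan(22.335 × 0.05) = -48.2°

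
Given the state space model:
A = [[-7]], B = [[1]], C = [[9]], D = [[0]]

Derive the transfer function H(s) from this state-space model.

(sI - A)⁻¹ = 1/(s + 7). H(s) = 9 × 1/(s + 7) + 0 = 9/(s + 7).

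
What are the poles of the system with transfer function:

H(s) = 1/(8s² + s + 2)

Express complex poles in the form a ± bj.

Discriminant = 1² - 4×8×2 = 1 - 64 = -63 < 0, so the poles are a complex conjugate pair s = (-1 ± j√63)/(2×8). Real part = -1/(2×8) = -1/16 = -0.0625; imaginary part = ±√63/(2×8) ≈ 0.4961. Poles: s = -0.0625 ± 0.4961j.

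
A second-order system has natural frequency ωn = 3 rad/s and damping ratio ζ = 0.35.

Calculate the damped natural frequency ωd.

ωd = ωn√(1 - ζ²) = 3√(1 - 0.35²) = 2.81 rad/s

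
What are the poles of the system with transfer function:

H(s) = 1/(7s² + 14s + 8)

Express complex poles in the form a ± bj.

Discriminant = 14² - 4×7×8 = 196 - 224 = -28 < 0, so the poles are a complex conjugate pair s = (-14 ± j√28)/(2×7). Real part = -14/(2×7) = -14/14 = -1; imaginary part = ±√28/(2×7) ≈ 0.3780. Poles: s = -1 ± 0.3780j.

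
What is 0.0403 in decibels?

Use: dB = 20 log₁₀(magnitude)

dB = 20 log₁₀(0.0403) = -27.9 dB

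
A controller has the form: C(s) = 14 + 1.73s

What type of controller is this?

This is a Proportional-Derivative (PD) controller.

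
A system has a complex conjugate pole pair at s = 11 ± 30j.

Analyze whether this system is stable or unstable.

Real part of poles is 11 (> 0, right half-plane). Unstable.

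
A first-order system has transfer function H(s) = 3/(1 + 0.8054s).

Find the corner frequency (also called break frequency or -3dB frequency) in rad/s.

Corner frequency = 1/τ = 1/0.8054 = 1.242 rad/s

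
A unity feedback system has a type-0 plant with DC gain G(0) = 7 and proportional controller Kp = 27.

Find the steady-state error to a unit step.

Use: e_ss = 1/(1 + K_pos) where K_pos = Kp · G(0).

K_pos = Kp · G(0) = 27 × 7 = 189. e_ss = 1/(1 + 189) = 0.0053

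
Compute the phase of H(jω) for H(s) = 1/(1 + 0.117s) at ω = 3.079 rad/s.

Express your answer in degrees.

Phase = -arctan(ωτ) = -arctan(3.079 × 0.117) = -19.8°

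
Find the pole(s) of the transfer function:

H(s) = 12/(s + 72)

Pole is where denominator = 0: s + 72 = 0, so s = -72.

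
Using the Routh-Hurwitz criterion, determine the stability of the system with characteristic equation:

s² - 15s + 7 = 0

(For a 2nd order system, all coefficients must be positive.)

Coefficients: 1, -15, 7. b=-15 not positive, so system is unstable.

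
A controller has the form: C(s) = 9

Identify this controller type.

This is a Proportional (P) controller.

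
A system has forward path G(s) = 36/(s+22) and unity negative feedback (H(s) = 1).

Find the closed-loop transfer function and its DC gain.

T(s) = G/(1+GH) = [36/(s+22)] / [1 + 36/(s+22)] = 36/(s+22+36) = 36/(s+58). DC gain = 36/58 = 0.6207.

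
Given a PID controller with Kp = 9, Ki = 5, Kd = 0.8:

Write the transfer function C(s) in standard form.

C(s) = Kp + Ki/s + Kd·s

Substituting values: C(s) = 9 + 5/s + 0.8s = (0.8s² + 9s + 5)/s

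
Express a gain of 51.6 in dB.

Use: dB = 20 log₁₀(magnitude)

dB = 20 log₁₀(51.6) = 34.3 dB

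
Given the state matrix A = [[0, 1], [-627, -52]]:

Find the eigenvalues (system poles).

det(A - λI) = λ² - (-52)λ + 627 = (λ - (-19))(λ - (-33)). Eigenvalues: -19, -33.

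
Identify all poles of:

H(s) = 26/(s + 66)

Pole is where denominator = 0: s + 66 = 0, so s = -66.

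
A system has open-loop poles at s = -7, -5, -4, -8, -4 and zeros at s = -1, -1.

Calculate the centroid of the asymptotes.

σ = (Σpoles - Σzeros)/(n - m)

σ = (Σpoles - Σzeros)/(n - m) = (-28 - (-2))/(5 - 2) = -26/3 = -8.67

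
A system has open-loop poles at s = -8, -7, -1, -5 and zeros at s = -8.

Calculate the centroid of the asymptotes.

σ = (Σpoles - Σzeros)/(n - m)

σ = (Σpoles - Σzeros)/(n - m) = (-21 - (-8))/(4 - 1) = -13/3 = -4.33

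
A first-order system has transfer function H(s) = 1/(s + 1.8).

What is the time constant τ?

For H(s) = 1/(s + 1/τ), the pole is at -1/τ = -1.8, so τ = 1/1.8 = 0.5556 s.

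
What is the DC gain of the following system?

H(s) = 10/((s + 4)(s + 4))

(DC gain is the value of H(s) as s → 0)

DC gain = H(0) = 10/(4 × 4) = 10/16 = 0.625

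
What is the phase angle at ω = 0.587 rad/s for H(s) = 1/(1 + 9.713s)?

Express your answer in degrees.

Phase = -arctan(ωτ) = -arctan(0.587 × 9.713) = -80.1°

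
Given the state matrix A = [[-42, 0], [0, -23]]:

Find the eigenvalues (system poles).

For diagonal matrix, eigenvalues are diagonal entries: λ₁ = -42, λ₂ = -23.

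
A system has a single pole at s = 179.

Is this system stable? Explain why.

Pole at s = 179 is in the right half-plane. Unstable.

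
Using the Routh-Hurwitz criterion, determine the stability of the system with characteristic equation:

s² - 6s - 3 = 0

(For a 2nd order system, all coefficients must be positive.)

Coefficients: 1, -6, -3. b=-6, c=-3 not positive, so system is unstable.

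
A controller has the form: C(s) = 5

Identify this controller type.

This is a Proportional (P) controller.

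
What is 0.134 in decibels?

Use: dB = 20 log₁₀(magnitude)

dB = 20 log₁₀(0.134) = -17.5 dB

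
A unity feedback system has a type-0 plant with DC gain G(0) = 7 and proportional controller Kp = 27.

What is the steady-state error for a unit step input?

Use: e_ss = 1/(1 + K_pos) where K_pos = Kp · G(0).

K_pos = Kp · G(0) = 27 × 7 = 189. e_ss = 1/(1 + 189) = 0.0053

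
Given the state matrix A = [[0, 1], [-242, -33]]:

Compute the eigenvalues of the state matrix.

det(A - λI) = λ² - (-33)λ + 242 = (λ - (-22))(λ - (-11)). Eigenvalues: -22, -11.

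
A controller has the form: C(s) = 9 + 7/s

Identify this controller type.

This is a Proportional-Integral (PI) controller.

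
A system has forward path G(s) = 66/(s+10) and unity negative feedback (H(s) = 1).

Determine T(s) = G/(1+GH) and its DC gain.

T(s) = G/(1+GH) = [66/(s+10)] / [1 + 66/(s+10)] = 66/(s+10+66) = 66/(s+76). DC gain = 66/76 = 0.8684.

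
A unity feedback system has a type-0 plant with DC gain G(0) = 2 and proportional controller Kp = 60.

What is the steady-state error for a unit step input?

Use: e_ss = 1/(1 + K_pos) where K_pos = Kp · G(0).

K_pos = Kp · G(0) = 60 × 2 = 120. e_ss = 1/(1 + 120) = 0.0083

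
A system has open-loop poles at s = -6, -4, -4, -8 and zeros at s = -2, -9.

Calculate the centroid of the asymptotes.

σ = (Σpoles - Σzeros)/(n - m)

σ = (Σpoles - Σzeros)/(n - m) = (-22 - (-11))/(4 - 2) = -11/2 = -5.5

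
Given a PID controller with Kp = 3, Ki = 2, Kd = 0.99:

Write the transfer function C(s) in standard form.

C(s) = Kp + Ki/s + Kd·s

Substituting values: C(s) = 3 + 2/s + 0.99s = (0.99s² + 3s + 2)/s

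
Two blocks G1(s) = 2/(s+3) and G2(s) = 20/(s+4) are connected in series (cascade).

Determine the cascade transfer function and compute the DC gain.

Series: multiply transfer functions. G_eq = 2/(s+3) × 20/(s+4) = 40/((s+3)(s+4)). DC gain = 40/(3×4) = 3.3333.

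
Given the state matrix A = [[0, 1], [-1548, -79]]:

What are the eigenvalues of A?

det(A - λI) = λ² - (-79)λ + 1548 = (λ - (-43))(λ - (-36)). Eigenvalues: -43, -36.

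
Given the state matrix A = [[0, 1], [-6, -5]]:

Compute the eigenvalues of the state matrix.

det(A - λI) = λ² - (-5)λ + 6 = (λ - (-3))(λ - (-2)). Eigenvalues: -3, -2.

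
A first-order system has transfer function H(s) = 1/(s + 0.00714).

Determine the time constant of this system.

For H(s) = 1/(s + 1/τ), the pole is at -1/τ = -0.00714, so τ = 1/0.00714 = 140.1 s.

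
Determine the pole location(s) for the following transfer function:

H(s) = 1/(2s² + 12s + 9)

Discriminant = 12² - 4×2×9 = 144 - 72 = 72 > 0, so two distinct real poles. Using quadratic formula: s = (-12 ± √72)/(2×2) = (-12 ± √72)/4, with √72 ≈ 8.4853. s₁ ≈ -0.8787, s₂ ≈ -5.1213. Poles: s₁ = -0.8787, s₂ = -5.1213.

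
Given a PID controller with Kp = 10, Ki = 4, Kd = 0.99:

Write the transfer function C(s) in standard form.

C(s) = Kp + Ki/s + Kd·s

Substituting values: C(s) = 10 + 4/s + 0.99s = (0.99s² + 10s + 4)/s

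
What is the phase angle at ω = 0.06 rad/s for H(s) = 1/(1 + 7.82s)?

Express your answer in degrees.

Phase = -arctan(ωτ) = -arctan(0.06 × 7.82) = -25.1°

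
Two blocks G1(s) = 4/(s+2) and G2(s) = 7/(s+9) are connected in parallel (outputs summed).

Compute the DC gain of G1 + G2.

Parallel: G_eq = G1 + G2. DC gain = G1(0) + G2(0) = 4/2 + 7/9 = 2 + 0.7778 = 2.7778.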